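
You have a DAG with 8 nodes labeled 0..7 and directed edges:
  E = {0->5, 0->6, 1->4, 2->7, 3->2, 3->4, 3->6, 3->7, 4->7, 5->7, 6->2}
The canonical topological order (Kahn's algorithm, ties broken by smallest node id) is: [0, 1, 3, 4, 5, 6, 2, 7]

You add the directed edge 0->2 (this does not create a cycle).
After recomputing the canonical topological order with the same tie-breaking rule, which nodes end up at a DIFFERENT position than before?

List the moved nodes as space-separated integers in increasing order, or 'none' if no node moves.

Answer: none

Derivation:
Old toposort: [0, 1, 3, 4, 5, 6, 2, 7]
Added edge 0->2
Recompute Kahn (smallest-id tiebreak):
  initial in-degrees: [0, 0, 3, 0, 2, 1, 2, 4]
  ready (indeg=0): [0, 1, 3]
  pop 0: indeg[2]->2; indeg[5]->0; indeg[6]->1 | ready=[1, 3, 5] | order so far=[0]
  pop 1: indeg[4]->1 | ready=[3, 5] | order so far=[0, 1]
  pop 3: indeg[2]->1; indeg[4]->0; indeg[6]->0; indeg[7]->3 | ready=[4, 5, 6] | order so far=[0, 1, 3]
  pop 4: indeg[7]->2 | ready=[5, 6] | order so far=[0, 1, 3, 4]
  pop 5: indeg[7]->1 | ready=[6] | order so far=[0, 1, 3, 4, 5]
  pop 6: indeg[2]->0 | ready=[2] | order so far=[0, 1, 3, 4, 5, 6]
  pop 2: indeg[7]->0 | ready=[7] | order so far=[0, 1, 3, 4, 5, 6, 2]
  pop 7: no out-edges | ready=[] | order so far=[0, 1, 3, 4, 5, 6, 2, 7]
New canonical toposort: [0, 1, 3, 4, 5, 6, 2, 7]
Compare positions:
  Node 0: index 0 -> 0 (same)
  Node 1: index 1 -> 1 (same)
  Node 2: index 6 -> 6 (same)
  Node 3: index 2 -> 2 (same)
  Node 4: index 3 -> 3 (same)
  Node 5: index 4 -> 4 (same)
  Node 6: index 5 -> 5 (same)
  Node 7: index 7 -> 7 (same)
Nodes that changed position: none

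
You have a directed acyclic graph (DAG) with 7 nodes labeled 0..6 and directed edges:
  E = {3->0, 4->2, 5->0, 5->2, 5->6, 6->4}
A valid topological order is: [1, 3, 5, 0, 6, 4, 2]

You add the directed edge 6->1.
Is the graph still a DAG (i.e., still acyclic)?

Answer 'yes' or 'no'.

Given toposort: [1, 3, 5, 0, 6, 4, 2]
Position of 6: index 4; position of 1: index 0
New edge 6->1: backward (u after v in old order)
Backward edge: old toposort is now invalid. Check if this creates a cycle.
Does 1 already reach 6? Reachable from 1: [1]. NO -> still a DAG (reorder needed).
Still a DAG? yes

Answer: yes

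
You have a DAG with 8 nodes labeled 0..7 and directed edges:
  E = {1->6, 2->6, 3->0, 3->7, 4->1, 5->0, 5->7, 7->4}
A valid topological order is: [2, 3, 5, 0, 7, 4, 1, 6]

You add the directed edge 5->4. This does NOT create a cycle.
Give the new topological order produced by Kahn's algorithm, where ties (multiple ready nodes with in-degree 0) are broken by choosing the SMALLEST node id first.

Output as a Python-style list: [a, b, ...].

Answer: [2, 3, 5, 0, 7, 4, 1, 6]

Derivation:
Old toposort: [2, 3, 5, 0, 7, 4, 1, 6]
Added edge: 5->4
Position of 5 (2) < position of 4 (5). Old order still valid.
Run Kahn's algorithm (break ties by smallest node id):
  initial in-degrees: [2, 1, 0, 0, 2, 0, 2, 2]
  ready (indeg=0): [2, 3, 5]
  pop 2: indeg[6]->1 | ready=[3, 5] | order so far=[2]
  pop 3: indeg[0]->1; indeg[7]->1 | ready=[5] | order so far=[2, 3]
  pop 5: indeg[0]->0; indeg[4]->1; indeg[7]->0 | ready=[0, 7] | order so far=[2, 3, 5]
  pop 0: no out-edges | ready=[7] | order so far=[2, 3, 5, 0]
  pop 7: indeg[4]->0 | ready=[4] | order so far=[2, 3, 5, 0, 7]
  pop 4: indeg[1]->0 | ready=[1] | order so far=[2, 3, 5, 0, 7, 4]
  pop 1: indeg[6]->0 | ready=[6] | order so far=[2, 3, 5, 0, 7, 4, 1]
  pop 6: no out-edges | ready=[] | order so far=[2, 3, 5, 0, 7, 4, 1, 6]
  Result: [2, 3, 5, 0, 7, 4, 1, 6]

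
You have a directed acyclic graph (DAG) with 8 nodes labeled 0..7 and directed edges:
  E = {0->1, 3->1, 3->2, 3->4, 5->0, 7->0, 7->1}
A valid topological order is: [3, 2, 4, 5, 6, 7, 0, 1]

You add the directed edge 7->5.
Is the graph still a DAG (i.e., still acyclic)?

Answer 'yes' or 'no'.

Answer: yes

Derivation:
Given toposort: [3, 2, 4, 5, 6, 7, 0, 1]
Position of 7: index 5; position of 5: index 3
New edge 7->5: backward (u after v in old order)
Backward edge: old toposort is now invalid. Check if this creates a cycle.
Does 5 already reach 7? Reachable from 5: [0, 1, 5]. NO -> still a DAG (reorder needed).
Still a DAG? yes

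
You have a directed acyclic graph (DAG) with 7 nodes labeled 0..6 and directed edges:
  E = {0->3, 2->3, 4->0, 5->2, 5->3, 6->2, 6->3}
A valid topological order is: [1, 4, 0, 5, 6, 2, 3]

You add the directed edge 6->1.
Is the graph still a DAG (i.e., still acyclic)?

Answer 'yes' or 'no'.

Given toposort: [1, 4, 0, 5, 6, 2, 3]
Position of 6: index 4; position of 1: index 0
New edge 6->1: backward (u after v in old order)
Backward edge: old toposort is now invalid. Check if this creates a cycle.
Does 1 already reach 6? Reachable from 1: [1]. NO -> still a DAG (reorder needed).
Still a DAG? yes

Answer: yes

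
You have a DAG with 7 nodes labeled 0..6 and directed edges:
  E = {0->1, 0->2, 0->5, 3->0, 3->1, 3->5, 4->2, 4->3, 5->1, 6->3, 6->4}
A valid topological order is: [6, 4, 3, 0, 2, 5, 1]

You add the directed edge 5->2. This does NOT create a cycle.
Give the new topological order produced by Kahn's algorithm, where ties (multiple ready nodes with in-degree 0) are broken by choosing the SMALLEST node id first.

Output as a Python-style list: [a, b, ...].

Old toposort: [6, 4, 3, 0, 2, 5, 1]
Added edge: 5->2
Position of 5 (5) > position of 2 (4). Must reorder: 5 must now come before 2.
Run Kahn's algorithm (break ties by smallest node id):
  initial in-degrees: [1, 3, 3, 2, 1, 2, 0]
  ready (indeg=0): [6]
  pop 6: indeg[3]->1; indeg[4]->0 | ready=[4] | order so far=[6]
  pop 4: indeg[2]->2; indeg[3]->0 | ready=[3] | order so far=[6, 4]
  pop 3: indeg[0]->0; indeg[1]->2; indeg[5]->1 | ready=[0] | order so far=[6, 4, 3]
  pop 0: indeg[1]->1; indeg[2]->1; indeg[5]->0 | ready=[5] | order so far=[6, 4, 3, 0]
  pop 5: indeg[1]->0; indeg[2]->0 | ready=[1, 2] | order so far=[6, 4, 3, 0, 5]
  pop 1: no out-edges | ready=[2] | order so far=[6, 4, 3, 0, 5, 1]
  pop 2: no out-edges | ready=[] | order so far=[6, 4, 3, 0, 5, 1, 2]
  Result: [6, 4, 3, 0, 5, 1, 2]

Answer: [6, 4, 3, 0, 5, 1, 2]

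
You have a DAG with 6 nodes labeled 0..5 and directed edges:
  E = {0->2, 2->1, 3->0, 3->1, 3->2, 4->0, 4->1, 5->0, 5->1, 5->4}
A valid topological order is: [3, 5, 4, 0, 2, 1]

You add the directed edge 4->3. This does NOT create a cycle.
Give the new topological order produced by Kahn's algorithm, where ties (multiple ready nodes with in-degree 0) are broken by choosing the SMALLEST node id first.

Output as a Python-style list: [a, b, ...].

Answer: [5, 4, 3, 0, 2, 1]

Derivation:
Old toposort: [3, 5, 4, 0, 2, 1]
Added edge: 4->3
Position of 4 (2) > position of 3 (0). Must reorder: 4 must now come before 3.
Run Kahn's algorithm (break ties by smallest node id):
  initial in-degrees: [3, 4, 2, 1, 1, 0]
  ready (indeg=0): [5]
  pop 5: indeg[0]->2; indeg[1]->3; indeg[4]->0 | ready=[4] | order so far=[5]
  pop 4: indeg[0]->1; indeg[1]->2; indeg[3]->0 | ready=[3] | order so far=[5, 4]
  pop 3: indeg[0]->0; indeg[1]->1; indeg[2]->1 | ready=[0] | order so far=[5, 4, 3]
  pop 0: indeg[2]->0 | ready=[2] | order so far=[5, 4, 3, 0]
  pop 2: indeg[1]->0 | ready=[1] | order so far=[5, 4, 3, 0, 2]
  pop 1: no out-edges | ready=[] | order so far=[5, 4, 3, 0, 2, 1]
  Result: [5, 4, 3, 0, 2, 1]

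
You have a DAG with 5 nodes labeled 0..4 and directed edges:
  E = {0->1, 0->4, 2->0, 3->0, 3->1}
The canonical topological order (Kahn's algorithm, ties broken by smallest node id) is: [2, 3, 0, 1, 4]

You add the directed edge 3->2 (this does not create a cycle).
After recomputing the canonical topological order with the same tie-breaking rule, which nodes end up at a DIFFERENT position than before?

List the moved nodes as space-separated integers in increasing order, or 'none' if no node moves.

Answer: 2 3

Derivation:
Old toposort: [2, 3, 0, 1, 4]
Added edge 3->2
Recompute Kahn (smallest-id tiebreak):
  initial in-degrees: [2, 2, 1, 0, 1]
  ready (indeg=0): [3]
  pop 3: indeg[0]->1; indeg[1]->1; indeg[2]->0 | ready=[2] | order so far=[3]
  pop 2: indeg[0]->0 | ready=[0] | order so far=[3, 2]
  pop 0: indeg[1]->0; indeg[4]->0 | ready=[1, 4] | order so far=[3, 2, 0]
  pop 1: no out-edges | ready=[4] | order so far=[3, 2, 0, 1]
  pop 4: no out-edges | ready=[] | order so far=[3, 2, 0, 1, 4]
New canonical toposort: [3, 2, 0, 1, 4]
Compare positions:
  Node 0: index 2 -> 2 (same)
  Node 1: index 3 -> 3 (same)
  Node 2: index 0 -> 1 (moved)
  Node 3: index 1 -> 0 (moved)
  Node 4: index 4 -> 4 (same)
Nodes that changed position: 2 3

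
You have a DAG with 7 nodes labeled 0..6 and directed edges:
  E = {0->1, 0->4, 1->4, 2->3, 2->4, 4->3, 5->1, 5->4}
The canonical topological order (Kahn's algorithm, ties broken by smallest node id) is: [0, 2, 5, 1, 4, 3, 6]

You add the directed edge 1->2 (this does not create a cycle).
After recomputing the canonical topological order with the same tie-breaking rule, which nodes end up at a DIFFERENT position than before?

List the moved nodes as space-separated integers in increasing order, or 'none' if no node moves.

Answer: 1 2 5

Derivation:
Old toposort: [0, 2, 5, 1, 4, 3, 6]
Added edge 1->2
Recompute Kahn (smallest-id tiebreak):
  initial in-degrees: [0, 2, 1, 2, 4, 0, 0]
  ready (indeg=0): [0, 5, 6]
  pop 0: indeg[1]->1; indeg[4]->3 | ready=[5, 6] | order so far=[0]
  pop 5: indeg[1]->0; indeg[4]->2 | ready=[1, 6] | order so far=[0, 5]
  pop 1: indeg[2]->0; indeg[4]->1 | ready=[2, 6] | order so far=[0, 5, 1]
  pop 2: indeg[3]->1; indeg[4]->0 | ready=[4, 6] | order so far=[0, 5, 1, 2]
  pop 4: indeg[3]->0 | ready=[3, 6] | order so far=[0, 5, 1, 2, 4]
  pop 3: no out-edges | ready=[6] | order so far=[0, 5, 1, 2, 4, 3]
  pop 6: no out-edges | ready=[] | order so far=[0, 5, 1, 2, 4, 3, 6]
New canonical toposort: [0, 5, 1, 2, 4, 3, 6]
Compare positions:
  Node 0: index 0 -> 0 (same)
  Node 1: index 3 -> 2 (moved)
  Node 2: index 1 -> 3 (moved)
  Node 3: index 5 -> 5 (same)
  Node 4: index 4 -> 4 (same)
  Node 5: index 2 -> 1 (moved)
  Node 6: index 6 -> 6 (same)
Nodes that changed position: 1 2 5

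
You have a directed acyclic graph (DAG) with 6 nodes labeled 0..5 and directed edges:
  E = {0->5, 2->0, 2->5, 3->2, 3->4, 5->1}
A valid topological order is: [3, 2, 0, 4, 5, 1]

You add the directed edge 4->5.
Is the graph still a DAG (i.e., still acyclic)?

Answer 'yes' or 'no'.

Answer: yes

Derivation:
Given toposort: [3, 2, 0, 4, 5, 1]
Position of 4: index 3; position of 5: index 4
New edge 4->5: forward
Forward edge: respects the existing order. Still a DAG, same toposort still valid.
Still a DAG? yes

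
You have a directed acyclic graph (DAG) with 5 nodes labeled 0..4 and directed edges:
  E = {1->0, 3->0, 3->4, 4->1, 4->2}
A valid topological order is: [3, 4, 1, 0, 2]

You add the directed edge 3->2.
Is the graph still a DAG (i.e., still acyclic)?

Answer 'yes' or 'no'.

Given toposort: [3, 4, 1, 0, 2]
Position of 3: index 0; position of 2: index 4
New edge 3->2: forward
Forward edge: respects the existing order. Still a DAG, same toposort still valid.
Still a DAG? yes

Answer: yes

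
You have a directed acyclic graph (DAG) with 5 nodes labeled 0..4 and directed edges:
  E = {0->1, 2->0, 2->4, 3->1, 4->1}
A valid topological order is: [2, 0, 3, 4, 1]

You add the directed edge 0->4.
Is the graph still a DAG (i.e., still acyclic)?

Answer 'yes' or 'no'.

Answer: yes

Derivation:
Given toposort: [2, 0, 3, 4, 1]
Position of 0: index 1; position of 4: index 3
New edge 0->4: forward
Forward edge: respects the existing order. Still a DAG, same toposort still valid.
Still a DAG? yes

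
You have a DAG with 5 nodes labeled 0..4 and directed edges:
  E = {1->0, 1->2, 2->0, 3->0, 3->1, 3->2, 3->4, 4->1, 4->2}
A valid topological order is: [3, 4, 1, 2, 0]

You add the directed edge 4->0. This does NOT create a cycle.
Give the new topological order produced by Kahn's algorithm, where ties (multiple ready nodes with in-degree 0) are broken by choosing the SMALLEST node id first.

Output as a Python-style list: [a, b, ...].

Old toposort: [3, 4, 1, 2, 0]
Added edge: 4->0
Position of 4 (1) < position of 0 (4). Old order still valid.
Run Kahn's algorithm (break ties by smallest node id):
  initial in-degrees: [4, 2, 3, 0, 1]
  ready (indeg=0): [3]
  pop 3: indeg[0]->3; indeg[1]->1; indeg[2]->2; indeg[4]->0 | ready=[4] | order so far=[3]
  pop 4: indeg[0]->2; indeg[1]->0; indeg[2]->1 | ready=[1] | order so far=[3, 4]
  pop 1: indeg[0]->1; indeg[2]->0 | ready=[2] | order so far=[3, 4, 1]
  pop 2: indeg[0]->0 | ready=[0] | order so far=[3, 4, 1, 2]
  pop 0: no out-edges | ready=[] | order so far=[3, 4, 1, 2, 0]
  Result: [3, 4, 1, 2, 0]

Answer: [3, 4, 1, 2, 0]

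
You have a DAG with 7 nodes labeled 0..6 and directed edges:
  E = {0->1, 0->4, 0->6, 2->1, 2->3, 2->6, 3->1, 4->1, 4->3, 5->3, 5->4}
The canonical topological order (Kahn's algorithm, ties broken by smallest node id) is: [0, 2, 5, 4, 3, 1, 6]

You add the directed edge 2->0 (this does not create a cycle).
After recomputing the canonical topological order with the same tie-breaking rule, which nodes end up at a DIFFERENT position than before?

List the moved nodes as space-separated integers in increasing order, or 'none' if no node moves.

Old toposort: [0, 2, 5, 4, 3, 1, 6]
Added edge 2->0
Recompute Kahn (smallest-id tiebreak):
  initial in-degrees: [1, 4, 0, 3, 2, 0, 2]
  ready (indeg=0): [2, 5]
  pop 2: indeg[0]->0; indeg[1]->3; indeg[3]->2; indeg[6]->1 | ready=[0, 5] | order so far=[2]
  pop 0: indeg[1]->2; indeg[4]->1; indeg[6]->0 | ready=[5, 6] | order so far=[2, 0]
  pop 5: indeg[3]->1; indeg[4]->0 | ready=[4, 6] | order so far=[2, 0, 5]
  pop 4: indeg[1]->1; indeg[3]->0 | ready=[3, 6] | order so far=[2, 0, 5, 4]
  pop 3: indeg[1]->0 | ready=[1, 6] | order so far=[2, 0, 5, 4, 3]
  pop 1: no out-edges | ready=[6] | order so far=[2, 0, 5, 4, 3, 1]
  pop 6: no out-edges | ready=[] | order so far=[2, 0, 5, 4, 3, 1, 6]
New canonical toposort: [2, 0, 5, 4, 3, 1, 6]
Compare positions:
  Node 0: index 0 -> 1 (moved)
  Node 1: index 5 -> 5 (same)
  Node 2: index 1 -> 0 (moved)
  Node 3: index 4 -> 4 (same)
  Node 4: index 3 -> 3 (same)
  Node 5: index 2 -> 2 (same)
  Node 6: index 6 -> 6 (same)
Nodes that changed position: 0 2

Answer: 0 2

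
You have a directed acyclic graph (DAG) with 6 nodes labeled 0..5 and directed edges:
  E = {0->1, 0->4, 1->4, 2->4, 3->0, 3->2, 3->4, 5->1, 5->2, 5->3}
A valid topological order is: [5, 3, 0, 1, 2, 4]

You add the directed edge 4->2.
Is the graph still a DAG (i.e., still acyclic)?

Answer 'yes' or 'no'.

Answer: no

Derivation:
Given toposort: [5, 3, 0, 1, 2, 4]
Position of 4: index 5; position of 2: index 4
New edge 4->2: backward (u after v in old order)
Backward edge: old toposort is now invalid. Check if this creates a cycle.
Does 2 already reach 4? Reachable from 2: [2, 4]. YES -> cycle!
Still a DAG? no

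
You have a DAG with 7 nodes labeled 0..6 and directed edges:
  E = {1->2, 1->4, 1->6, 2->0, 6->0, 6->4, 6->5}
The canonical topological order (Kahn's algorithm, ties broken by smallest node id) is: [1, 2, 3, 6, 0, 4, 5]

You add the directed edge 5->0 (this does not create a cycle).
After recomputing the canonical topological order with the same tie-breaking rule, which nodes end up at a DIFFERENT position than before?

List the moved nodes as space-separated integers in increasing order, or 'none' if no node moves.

Answer: 0 4 5

Derivation:
Old toposort: [1, 2, 3, 6, 0, 4, 5]
Added edge 5->0
Recompute Kahn (smallest-id tiebreak):
  initial in-degrees: [3, 0, 1, 0, 2, 1, 1]
  ready (indeg=0): [1, 3]
  pop 1: indeg[2]->0; indeg[4]->1; indeg[6]->0 | ready=[2, 3, 6] | order so far=[1]
  pop 2: indeg[0]->2 | ready=[3, 6] | order so far=[1, 2]
  pop 3: no out-edges | ready=[6] | order so far=[1, 2, 3]
  pop 6: indeg[0]->1; indeg[4]->0; indeg[5]->0 | ready=[4, 5] | order so far=[1, 2, 3, 6]
  pop 4: no out-edges | ready=[5] | order so far=[1, 2, 3, 6, 4]
  pop 5: indeg[0]->0 | ready=[0] | order so far=[1, 2, 3, 6, 4, 5]
  pop 0: no out-edges | ready=[] | order so far=[1, 2, 3, 6, 4, 5, 0]
New canonical toposort: [1, 2, 3, 6, 4, 5, 0]
Compare positions:
  Node 0: index 4 -> 6 (moved)
  Node 1: index 0 -> 0 (same)
  Node 2: index 1 -> 1 (same)
  Node 3: index 2 -> 2 (same)
  Node 4: index 5 -> 4 (moved)
  Node 5: index 6 -> 5 (moved)
  Node 6: index 3 -> 3 (same)
Nodes that changed position: 0 4 5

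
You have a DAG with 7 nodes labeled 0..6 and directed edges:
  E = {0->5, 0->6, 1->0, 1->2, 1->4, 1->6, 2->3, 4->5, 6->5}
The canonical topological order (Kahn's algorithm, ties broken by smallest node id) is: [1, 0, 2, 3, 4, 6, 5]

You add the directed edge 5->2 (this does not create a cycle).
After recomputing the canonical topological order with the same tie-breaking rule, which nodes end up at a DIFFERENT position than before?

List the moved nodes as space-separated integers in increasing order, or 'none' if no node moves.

Answer: 2 3 4 5 6

Derivation:
Old toposort: [1, 0, 2, 3, 4, 6, 5]
Added edge 5->2
Recompute Kahn (smallest-id tiebreak):
  initial in-degrees: [1, 0, 2, 1, 1, 3, 2]
  ready (indeg=0): [1]
  pop 1: indeg[0]->0; indeg[2]->1; indeg[4]->0; indeg[6]->1 | ready=[0, 4] | order so far=[1]
  pop 0: indeg[5]->2; indeg[6]->0 | ready=[4, 6] | order so far=[1, 0]
  pop 4: indeg[5]->1 | ready=[6] | order so far=[1, 0, 4]
  pop 6: indeg[5]->0 | ready=[5] | order so far=[1, 0, 4, 6]
  pop 5: indeg[2]->0 | ready=[2] | order so far=[1, 0, 4, 6, 5]
  pop 2: indeg[3]->0 | ready=[3] | order so far=[1, 0, 4, 6, 5, 2]
  pop 3: no out-edges | ready=[] | order so far=[1, 0, 4, 6, 5, 2, 3]
New canonical toposort: [1, 0, 4, 6, 5, 2, 3]
Compare positions:
  Node 0: index 1 -> 1 (same)
  Node 1: index 0 -> 0 (same)
  Node 2: index 2 -> 5 (moved)
  Node 3: index 3 -> 6 (moved)
  Node 4: index 4 -> 2 (moved)
  Node 5: index 6 -> 4 (moved)
  Node 6: index 5 -> 3 (moved)
Nodes that changed position: 2 3 4 5 6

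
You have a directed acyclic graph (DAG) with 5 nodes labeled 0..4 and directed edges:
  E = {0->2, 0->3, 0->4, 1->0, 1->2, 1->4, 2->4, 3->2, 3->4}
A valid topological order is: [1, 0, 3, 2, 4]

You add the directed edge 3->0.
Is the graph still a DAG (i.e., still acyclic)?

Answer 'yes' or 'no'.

Given toposort: [1, 0, 3, 2, 4]
Position of 3: index 2; position of 0: index 1
New edge 3->0: backward (u after v in old order)
Backward edge: old toposort is now invalid. Check if this creates a cycle.
Does 0 already reach 3? Reachable from 0: [0, 2, 3, 4]. YES -> cycle!
Still a DAG? no

Answer: no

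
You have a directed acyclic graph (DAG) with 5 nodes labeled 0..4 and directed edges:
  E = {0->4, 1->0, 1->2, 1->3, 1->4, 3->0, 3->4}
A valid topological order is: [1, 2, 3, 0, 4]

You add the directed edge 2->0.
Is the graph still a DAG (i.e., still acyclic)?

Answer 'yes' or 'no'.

Given toposort: [1, 2, 3, 0, 4]
Position of 2: index 1; position of 0: index 3
New edge 2->0: forward
Forward edge: respects the existing order. Still a DAG, same toposort still valid.
Still a DAG? yes

Answer: yes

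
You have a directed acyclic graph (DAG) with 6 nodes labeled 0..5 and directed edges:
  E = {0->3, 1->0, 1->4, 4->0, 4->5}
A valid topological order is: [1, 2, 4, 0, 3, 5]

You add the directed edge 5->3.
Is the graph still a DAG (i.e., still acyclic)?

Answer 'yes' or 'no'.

Answer: yes

Derivation:
Given toposort: [1, 2, 4, 0, 3, 5]
Position of 5: index 5; position of 3: index 4
New edge 5->3: backward (u after v in old order)
Backward edge: old toposort is now invalid. Check if this creates a cycle.
Does 3 already reach 5? Reachable from 3: [3]. NO -> still a DAG (reorder needed).
Still a DAG? yes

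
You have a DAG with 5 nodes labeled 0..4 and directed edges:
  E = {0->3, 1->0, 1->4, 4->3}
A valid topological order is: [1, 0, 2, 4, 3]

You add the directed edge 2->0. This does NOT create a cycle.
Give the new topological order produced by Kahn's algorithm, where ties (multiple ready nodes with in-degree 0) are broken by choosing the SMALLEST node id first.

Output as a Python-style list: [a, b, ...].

Old toposort: [1, 0, 2, 4, 3]
Added edge: 2->0
Position of 2 (2) > position of 0 (1). Must reorder: 2 must now come before 0.
Run Kahn's algorithm (break ties by smallest node id):
  initial in-degrees: [2, 0, 0, 2, 1]
  ready (indeg=0): [1, 2]
  pop 1: indeg[0]->1; indeg[4]->0 | ready=[2, 4] | order so far=[1]
  pop 2: indeg[0]->0 | ready=[0, 4] | order so far=[1, 2]
  pop 0: indeg[3]->1 | ready=[4] | order so far=[1, 2, 0]
  pop 4: indeg[3]->0 | ready=[3] | order so far=[1, 2, 0, 4]
  pop 3: no out-edges | ready=[] | order so far=[1, 2, 0, 4, 3]
  Result: [1, 2, 0, 4, 3]

Answer: [1, 2, 0, 4, 3]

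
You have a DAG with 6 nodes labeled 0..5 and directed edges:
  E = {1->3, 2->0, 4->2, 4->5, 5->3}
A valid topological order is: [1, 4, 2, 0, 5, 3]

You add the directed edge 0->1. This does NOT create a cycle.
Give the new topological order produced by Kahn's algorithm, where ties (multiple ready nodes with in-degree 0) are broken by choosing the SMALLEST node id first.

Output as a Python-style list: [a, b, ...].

Answer: [4, 2, 0, 1, 5, 3]

Derivation:
Old toposort: [1, 4, 2, 0, 5, 3]
Added edge: 0->1
Position of 0 (3) > position of 1 (0). Must reorder: 0 must now come before 1.
Run Kahn's algorithm (break ties by smallest node id):
  initial in-degrees: [1, 1, 1, 2, 0, 1]
  ready (indeg=0): [4]
  pop 4: indeg[2]->0; indeg[5]->0 | ready=[2, 5] | order so far=[4]
  pop 2: indeg[0]->0 | ready=[0, 5] | order so far=[4, 2]
  pop 0: indeg[1]->0 | ready=[1, 5] | order so far=[4, 2, 0]
  pop 1: indeg[3]->1 | ready=[5] | order so far=[4, 2, 0, 1]
  pop 5: indeg[3]->0 | ready=[3] | order so far=[4, 2, 0, 1, 5]
  pop 3: no out-edges | ready=[] | order so far=[4, 2, 0, 1, 5, 3]
  Result: [4, 2, 0, 1, 5, 3]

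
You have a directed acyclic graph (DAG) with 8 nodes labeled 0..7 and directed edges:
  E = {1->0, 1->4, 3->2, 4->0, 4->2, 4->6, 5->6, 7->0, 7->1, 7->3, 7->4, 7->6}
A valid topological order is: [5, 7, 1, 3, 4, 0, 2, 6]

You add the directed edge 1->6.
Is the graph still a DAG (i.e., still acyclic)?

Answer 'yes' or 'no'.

Given toposort: [5, 7, 1, 3, 4, 0, 2, 6]
Position of 1: index 2; position of 6: index 7
New edge 1->6: forward
Forward edge: respects the existing order. Still a DAG, same toposort still valid.
Still a DAG? yes

Answer: yes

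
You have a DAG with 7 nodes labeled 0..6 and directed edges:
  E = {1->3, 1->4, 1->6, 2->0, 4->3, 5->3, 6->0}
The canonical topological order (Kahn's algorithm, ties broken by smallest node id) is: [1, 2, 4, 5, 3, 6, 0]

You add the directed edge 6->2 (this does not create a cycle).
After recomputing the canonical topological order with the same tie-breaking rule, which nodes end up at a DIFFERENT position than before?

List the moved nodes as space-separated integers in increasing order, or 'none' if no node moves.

Old toposort: [1, 2, 4, 5, 3, 6, 0]
Added edge 6->2
Recompute Kahn (smallest-id tiebreak):
  initial in-degrees: [2, 0, 1, 3, 1, 0, 1]
  ready (indeg=0): [1, 5]
  pop 1: indeg[3]->2; indeg[4]->0; indeg[6]->0 | ready=[4, 5, 6] | order so far=[1]
  pop 4: indeg[3]->1 | ready=[5, 6] | order so far=[1, 4]
  pop 5: indeg[3]->0 | ready=[3, 6] | order so far=[1, 4, 5]
  pop 3: no out-edges | ready=[6] | order so far=[1, 4, 5, 3]
  pop 6: indeg[0]->1; indeg[2]->0 | ready=[2] | order so far=[1, 4, 5, 3, 6]
  pop 2: indeg[0]->0 | ready=[0] | order so far=[1, 4, 5, 3, 6, 2]
  pop 0: no out-edges | ready=[] | order so far=[1, 4, 5, 3, 6, 2, 0]
New canonical toposort: [1, 4, 5, 3, 6, 2, 0]
Compare positions:
  Node 0: index 6 -> 6 (same)
  Node 1: index 0 -> 0 (same)
  Node 2: index 1 -> 5 (moved)
  Node 3: index 4 -> 3 (moved)
  Node 4: index 2 -> 1 (moved)
  Node 5: index 3 -> 2 (moved)
  Node 6: index 5 -> 4 (moved)
Nodes that changed position: 2 3 4 5 6

Answer: 2 3 4 5 6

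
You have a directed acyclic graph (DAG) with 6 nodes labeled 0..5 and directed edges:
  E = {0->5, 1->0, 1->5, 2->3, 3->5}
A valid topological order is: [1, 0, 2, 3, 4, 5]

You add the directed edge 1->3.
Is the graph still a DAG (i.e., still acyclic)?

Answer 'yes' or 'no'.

Answer: yes

Derivation:
Given toposort: [1, 0, 2, 3, 4, 5]
Position of 1: index 0; position of 3: index 3
New edge 1->3: forward
Forward edge: respects the existing order. Still a DAG, same toposort still valid.
Still a DAG? yes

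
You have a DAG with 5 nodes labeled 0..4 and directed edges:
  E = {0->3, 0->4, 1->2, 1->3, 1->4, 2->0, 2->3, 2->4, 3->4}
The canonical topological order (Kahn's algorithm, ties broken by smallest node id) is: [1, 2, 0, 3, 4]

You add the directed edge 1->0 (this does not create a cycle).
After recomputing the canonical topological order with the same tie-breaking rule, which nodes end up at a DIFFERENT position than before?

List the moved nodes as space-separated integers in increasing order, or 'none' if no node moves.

Old toposort: [1, 2, 0, 3, 4]
Added edge 1->0
Recompute Kahn (smallest-id tiebreak):
  initial in-degrees: [2, 0, 1, 3, 4]
  ready (indeg=0): [1]
  pop 1: indeg[0]->1; indeg[2]->0; indeg[3]->2; indeg[4]->3 | ready=[2] | order so far=[1]
  pop 2: indeg[0]->0; indeg[3]->1; indeg[4]->2 | ready=[0] | order so far=[1, 2]
  pop 0: indeg[3]->0; indeg[4]->1 | ready=[3] | order so far=[1, 2, 0]
  pop 3: indeg[4]->0 | ready=[4] | order so far=[1, 2, 0, 3]
  pop 4: no out-edges | ready=[] | order so far=[1, 2, 0, 3, 4]
New canonical toposort: [1, 2, 0, 3, 4]
Compare positions:
  Node 0: index 2 -> 2 (same)
  Node 1: index 0 -> 0 (same)
  Node 2: index 1 -> 1 (same)
  Node 3: index 3 -> 3 (same)
  Node 4: index 4 -> 4 (same)
Nodes that changed position: none

Answer: none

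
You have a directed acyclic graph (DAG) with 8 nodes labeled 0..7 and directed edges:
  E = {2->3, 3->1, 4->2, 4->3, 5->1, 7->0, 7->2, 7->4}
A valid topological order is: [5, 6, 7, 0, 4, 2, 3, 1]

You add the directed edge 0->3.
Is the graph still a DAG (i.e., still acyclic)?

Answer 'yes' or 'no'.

Answer: yes

Derivation:
Given toposort: [5, 6, 7, 0, 4, 2, 3, 1]
Position of 0: index 3; position of 3: index 6
New edge 0->3: forward
Forward edge: respects the existing order. Still a DAG, same toposort still valid.
Still a DAG? yes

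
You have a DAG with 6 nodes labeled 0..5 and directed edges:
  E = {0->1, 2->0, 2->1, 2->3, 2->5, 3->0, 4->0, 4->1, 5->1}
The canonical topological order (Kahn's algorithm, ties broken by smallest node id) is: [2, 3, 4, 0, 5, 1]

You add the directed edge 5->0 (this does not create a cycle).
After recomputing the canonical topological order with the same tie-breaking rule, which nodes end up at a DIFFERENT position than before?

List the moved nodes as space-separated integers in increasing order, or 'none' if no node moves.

Old toposort: [2, 3, 4, 0, 5, 1]
Added edge 5->0
Recompute Kahn (smallest-id tiebreak):
  initial in-degrees: [4, 4, 0, 1, 0, 1]
  ready (indeg=0): [2, 4]
  pop 2: indeg[0]->3; indeg[1]->3; indeg[3]->0; indeg[5]->0 | ready=[3, 4, 5] | order so far=[2]
  pop 3: indeg[0]->2 | ready=[4, 5] | order so far=[2, 3]
  pop 4: indeg[0]->1; indeg[1]->2 | ready=[5] | order so far=[2, 3, 4]
  pop 5: indeg[0]->0; indeg[1]->1 | ready=[0] | order so far=[2, 3, 4, 5]
  pop 0: indeg[1]->0 | ready=[1] | order so far=[2, 3, 4, 5, 0]
  pop 1: no out-edges | ready=[] | order so far=[2, 3, 4, 5, 0, 1]
New canonical toposort: [2, 3, 4, 5, 0, 1]
Compare positions:
  Node 0: index 3 -> 4 (moved)
  Node 1: index 5 -> 5 (same)
  Node 2: index 0 -> 0 (same)
  Node 3: index 1 -> 1 (same)
  Node 4: index 2 -> 2 (same)
  Node 5: index 4 -> 3 (moved)
Nodes that changed position: 0 5

Answer: 0 5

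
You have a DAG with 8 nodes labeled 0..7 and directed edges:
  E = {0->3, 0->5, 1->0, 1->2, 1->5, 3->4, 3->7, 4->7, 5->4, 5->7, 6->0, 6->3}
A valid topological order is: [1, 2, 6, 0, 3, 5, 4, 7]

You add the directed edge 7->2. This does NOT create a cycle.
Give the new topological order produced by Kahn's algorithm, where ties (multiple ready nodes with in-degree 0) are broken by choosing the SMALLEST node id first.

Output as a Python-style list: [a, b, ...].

Old toposort: [1, 2, 6, 0, 3, 5, 4, 7]
Added edge: 7->2
Position of 7 (7) > position of 2 (1). Must reorder: 7 must now come before 2.
Run Kahn's algorithm (break ties by smallest node id):
  initial in-degrees: [2, 0, 2, 2, 2, 2, 0, 3]
  ready (indeg=0): [1, 6]
  pop 1: indeg[0]->1; indeg[2]->1; indeg[5]->1 | ready=[6] | order so far=[1]
  pop 6: indeg[0]->0; indeg[3]->1 | ready=[0] | order so far=[1, 6]
  pop 0: indeg[3]->0; indeg[5]->0 | ready=[3, 5] | order so far=[1, 6, 0]
  pop 3: indeg[4]->1; indeg[7]->2 | ready=[5] | order so far=[1, 6, 0, 3]
  pop 5: indeg[4]->0; indeg[7]->1 | ready=[4] | order so far=[1, 6, 0, 3, 5]
  pop 4: indeg[7]->0 | ready=[7] | order so far=[1, 6, 0, 3, 5, 4]
  pop 7: indeg[2]->0 | ready=[2] | order so far=[1, 6, 0, 3, 5, 4, 7]
  pop 2: no out-edges | ready=[] | order so far=[1, 6, 0, 3, 5, 4, 7, 2]
  Result: [1, 6, 0, 3, 5, 4, 7, 2]

Answer: [1, 6, 0, 3, 5, 4, 7, 2]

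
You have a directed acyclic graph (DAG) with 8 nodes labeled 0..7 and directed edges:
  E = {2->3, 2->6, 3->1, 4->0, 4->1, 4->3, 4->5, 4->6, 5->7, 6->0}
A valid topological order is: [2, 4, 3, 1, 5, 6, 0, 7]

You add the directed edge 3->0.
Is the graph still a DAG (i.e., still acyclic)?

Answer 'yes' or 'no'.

Given toposort: [2, 4, 3, 1, 5, 6, 0, 7]
Position of 3: index 2; position of 0: index 6
New edge 3->0: forward
Forward edge: respects the existing order. Still a DAG, same toposort still valid.
Still a DAG? yes

Answer: yes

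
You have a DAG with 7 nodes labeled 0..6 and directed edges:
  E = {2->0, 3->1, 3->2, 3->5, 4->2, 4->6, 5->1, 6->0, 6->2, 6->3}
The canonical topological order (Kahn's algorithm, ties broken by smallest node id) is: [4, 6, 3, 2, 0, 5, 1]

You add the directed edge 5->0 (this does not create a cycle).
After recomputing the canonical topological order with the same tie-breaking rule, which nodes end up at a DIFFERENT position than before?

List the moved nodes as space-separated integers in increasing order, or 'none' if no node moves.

Old toposort: [4, 6, 3, 2, 0, 5, 1]
Added edge 5->0
Recompute Kahn (smallest-id tiebreak):
  initial in-degrees: [3, 2, 3, 1, 0, 1, 1]
  ready (indeg=0): [4]
  pop 4: indeg[2]->2; indeg[6]->0 | ready=[6] | order so far=[4]
  pop 6: indeg[0]->2; indeg[2]->1; indeg[3]->0 | ready=[3] | order so far=[4, 6]
  pop 3: indeg[1]->1; indeg[2]->0; indeg[5]->0 | ready=[2, 5] | order so far=[4, 6, 3]
  pop 2: indeg[0]->1 | ready=[5] | order so far=[4, 6, 3, 2]
  pop 5: indeg[0]->0; indeg[1]->0 | ready=[0, 1] | order so far=[4, 6, 3, 2, 5]
  pop 0: no out-edges | ready=[1] | order so far=[4, 6, 3, 2, 5, 0]
  pop 1: no out-edges | ready=[] | order so far=[4, 6, 3, 2, 5, 0, 1]
New canonical toposort: [4, 6, 3, 2, 5, 0, 1]
Compare positions:
  Node 0: index 4 -> 5 (moved)
  Node 1: index 6 -> 6 (same)
  Node 2: index 3 -> 3 (same)
  Node 3: index 2 -> 2 (same)
  Node 4: index 0 -> 0 (same)
  Node 5: index 5 -> 4 (moved)
  Node 6: index 1 -> 1 (same)
Nodes that changed position: 0 5

Answer: 0 5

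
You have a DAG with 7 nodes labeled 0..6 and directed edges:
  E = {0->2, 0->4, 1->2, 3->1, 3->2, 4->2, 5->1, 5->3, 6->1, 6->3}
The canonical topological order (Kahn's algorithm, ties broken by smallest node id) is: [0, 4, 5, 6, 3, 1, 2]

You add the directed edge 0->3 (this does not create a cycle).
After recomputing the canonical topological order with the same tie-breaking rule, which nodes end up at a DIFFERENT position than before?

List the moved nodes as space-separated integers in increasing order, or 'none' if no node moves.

Answer: none

Derivation:
Old toposort: [0, 4, 5, 6, 3, 1, 2]
Added edge 0->3
Recompute Kahn (smallest-id tiebreak):
  initial in-degrees: [0, 3, 4, 3, 1, 0, 0]
  ready (indeg=0): [0, 5, 6]
  pop 0: indeg[2]->3; indeg[3]->2; indeg[4]->0 | ready=[4, 5, 6] | order so far=[0]
  pop 4: indeg[2]->2 | ready=[5, 6] | order so far=[0, 4]
  pop 5: indeg[1]->2; indeg[3]->1 | ready=[6] | order so far=[0, 4, 5]
  pop 6: indeg[1]->1; indeg[3]->0 | ready=[3] | order so far=[0, 4, 5, 6]
  pop 3: indeg[1]->0; indeg[2]->1 | ready=[1] | order so far=[0, 4, 5, 6, 3]
  pop 1: indeg[2]->0 | ready=[2] | order so far=[0, 4, 5, 6, 3, 1]
  pop 2: no out-edges | ready=[] | order so far=[0, 4, 5, 6, 3, 1, 2]
New canonical toposort: [0, 4, 5, 6, 3, 1, 2]
Compare positions:
  Node 0: index 0 -> 0 (same)
  Node 1: index 5 -> 5 (same)
  Node 2: index 6 -> 6 (same)
  Node 3: index 4 -> 4 (same)
  Node 4: index 1 -> 1 (same)
  Node 5: index 2 -> 2 (same)
  Node 6: index 3 -> 3 (same)
Nodes that changed position: none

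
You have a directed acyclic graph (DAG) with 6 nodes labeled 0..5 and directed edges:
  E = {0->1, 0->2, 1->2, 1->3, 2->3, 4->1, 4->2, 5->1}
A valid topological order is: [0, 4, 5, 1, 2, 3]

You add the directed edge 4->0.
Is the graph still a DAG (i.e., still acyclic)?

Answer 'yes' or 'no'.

Given toposort: [0, 4, 5, 1, 2, 3]
Position of 4: index 1; position of 0: index 0
New edge 4->0: backward (u after v in old order)
Backward edge: old toposort is now invalid. Check if this creates a cycle.
Does 0 already reach 4? Reachable from 0: [0, 1, 2, 3]. NO -> still a DAG (reorder needed).
Still a DAG? yes

Answer: yes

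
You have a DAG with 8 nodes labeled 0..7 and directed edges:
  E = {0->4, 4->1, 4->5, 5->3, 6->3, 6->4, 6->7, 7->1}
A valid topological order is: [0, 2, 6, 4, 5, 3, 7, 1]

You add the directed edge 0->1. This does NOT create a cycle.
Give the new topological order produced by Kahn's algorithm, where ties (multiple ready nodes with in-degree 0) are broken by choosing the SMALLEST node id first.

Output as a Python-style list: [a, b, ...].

Answer: [0, 2, 6, 4, 5, 3, 7, 1]

Derivation:
Old toposort: [0, 2, 6, 4, 5, 3, 7, 1]
Added edge: 0->1
Position of 0 (0) < position of 1 (7). Old order still valid.
Run Kahn's algorithm (break ties by smallest node id):
  initial in-degrees: [0, 3, 0, 2, 2, 1, 0, 1]
  ready (indeg=0): [0, 2, 6]
  pop 0: indeg[1]->2; indeg[4]->1 | ready=[2, 6] | order so far=[0]
  pop 2: no out-edges | ready=[6] | order so far=[0, 2]
  pop 6: indeg[3]->1; indeg[4]->0; indeg[7]->0 | ready=[4, 7] | order so far=[0, 2, 6]
  pop 4: indeg[1]->1; indeg[5]->0 | ready=[5, 7] | order so far=[0, 2, 6, 4]
  pop 5: indeg[3]->0 | ready=[3, 7] | order so far=[0, 2, 6, 4, 5]
  pop 3: no out-edges | ready=[7] | order so far=[0, 2, 6, 4, 5, 3]
  pop 7: indeg[1]->0 | ready=[1] | order so far=[0, 2, 6, 4, 5, 3, 7]
  pop 1: no out-edges | ready=[] | order so far=[0, 2, 6, 4, 5, 3, 7, 1]
  Result: [0, 2, 6, 4, 5, 3, 7, 1]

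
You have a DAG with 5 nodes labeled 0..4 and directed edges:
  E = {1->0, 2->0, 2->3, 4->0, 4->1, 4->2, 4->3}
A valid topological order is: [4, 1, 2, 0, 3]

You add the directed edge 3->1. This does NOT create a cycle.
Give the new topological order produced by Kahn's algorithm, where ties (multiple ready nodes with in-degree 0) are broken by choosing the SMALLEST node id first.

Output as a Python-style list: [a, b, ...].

Old toposort: [4, 1, 2, 0, 3]
Added edge: 3->1
Position of 3 (4) > position of 1 (1). Must reorder: 3 must now come before 1.
Run Kahn's algorithm (break ties by smallest node id):
  initial in-degrees: [3, 2, 1, 2, 0]
  ready (indeg=0): [4]
  pop 4: indeg[0]->2; indeg[1]->1; indeg[2]->0; indeg[3]->1 | ready=[2] | order so far=[4]
  pop 2: indeg[0]->1; indeg[3]->0 | ready=[3] | order so far=[4, 2]
  pop 3: indeg[1]->0 | ready=[1] | order so far=[4, 2, 3]
  pop 1: indeg[0]->0 | ready=[0] | order so far=[4, 2, 3, 1]
  pop 0: no out-edges | ready=[] | order so far=[4, 2, 3, 1, 0]
  Result: [4, 2, 3, 1, 0]

Answer: [4, 2, 3, 1, 0]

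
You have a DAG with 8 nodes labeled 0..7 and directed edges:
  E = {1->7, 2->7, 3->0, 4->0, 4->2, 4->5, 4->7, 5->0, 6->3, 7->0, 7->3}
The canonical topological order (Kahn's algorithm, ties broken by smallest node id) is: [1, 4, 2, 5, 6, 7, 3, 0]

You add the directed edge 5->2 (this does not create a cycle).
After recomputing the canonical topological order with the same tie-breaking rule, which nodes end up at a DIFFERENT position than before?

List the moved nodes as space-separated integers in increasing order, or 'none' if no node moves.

Answer: 2 5

Derivation:
Old toposort: [1, 4, 2, 5, 6, 7, 3, 0]
Added edge 5->2
Recompute Kahn (smallest-id tiebreak):
  initial in-degrees: [4, 0, 2, 2, 0, 1, 0, 3]
  ready (indeg=0): [1, 4, 6]
  pop 1: indeg[7]->2 | ready=[4, 6] | order so far=[1]
  pop 4: indeg[0]->3; indeg[2]->1; indeg[5]->0; indeg[7]->1 | ready=[5, 6] | order so far=[1, 4]
  pop 5: indeg[0]->2; indeg[2]->0 | ready=[2, 6] | order so far=[1, 4, 5]
  pop 2: indeg[7]->0 | ready=[6, 7] | order so far=[1, 4, 5, 2]
  pop 6: indeg[3]->1 | ready=[7] | order so far=[1, 4, 5, 2, 6]
  pop 7: indeg[0]->1; indeg[3]->0 | ready=[3] | order so far=[1, 4, 5, 2, 6, 7]
  pop 3: indeg[0]->0 | ready=[0] | order so far=[1, 4, 5, 2, 6, 7, 3]
  pop 0: no out-edges | ready=[] | order so far=[1, 4, 5, 2, 6, 7, 3, 0]
New canonical toposort: [1, 4, 5, 2, 6, 7, 3, 0]
Compare positions:
  Node 0: index 7 -> 7 (same)
  Node 1: index 0 -> 0 (same)
  Node 2: index 2 -> 3 (moved)
  Node 3: index 6 -> 6 (same)
  Node 4: index 1 -> 1 (same)
  Node 5: index 3 -> 2 (moved)
  Node 6: index 4 -> 4 (same)
  Node 7: index 5 -> 5 (same)
Nodes that changed position: 2 5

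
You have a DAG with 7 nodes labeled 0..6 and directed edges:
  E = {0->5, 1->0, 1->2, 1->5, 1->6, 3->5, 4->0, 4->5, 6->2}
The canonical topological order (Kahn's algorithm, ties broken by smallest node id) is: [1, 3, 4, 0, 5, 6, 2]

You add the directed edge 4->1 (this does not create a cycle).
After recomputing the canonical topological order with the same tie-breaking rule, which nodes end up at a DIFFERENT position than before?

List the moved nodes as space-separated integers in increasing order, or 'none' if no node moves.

Old toposort: [1, 3, 4, 0, 5, 6, 2]
Added edge 4->1
Recompute Kahn (smallest-id tiebreak):
  initial in-degrees: [2, 1, 2, 0, 0, 4, 1]
  ready (indeg=0): [3, 4]
  pop 3: indeg[5]->3 | ready=[4] | order so far=[3]
  pop 4: indeg[0]->1; indeg[1]->0; indeg[5]->2 | ready=[1] | order so far=[3, 4]
  pop 1: indeg[0]->0; indeg[2]->1; indeg[5]->1; indeg[6]->0 | ready=[0, 6] | order so far=[3, 4, 1]
  pop 0: indeg[5]->0 | ready=[5, 6] | order so far=[3, 4, 1, 0]
  pop 5: no out-edges | ready=[6] | order so far=[3, 4, 1, 0, 5]
  pop 6: indeg[2]->0 | ready=[2] | order so far=[3, 4, 1, 0, 5, 6]
  pop 2: no out-edges | ready=[] | order so far=[3, 4, 1, 0, 5, 6, 2]
New canonical toposort: [3, 4, 1, 0, 5, 6, 2]
Compare positions:
  Node 0: index 3 -> 3 (same)
  Node 1: index 0 -> 2 (moved)
  Node 2: index 6 -> 6 (same)
  Node 3: index 1 -> 0 (moved)
  Node 4: index 2 -> 1 (moved)
  Node 5: index 4 -> 4 (same)
  Node 6: index 5 -> 5 (same)
Nodes that changed position: 1 3 4

Answer: 1 3 4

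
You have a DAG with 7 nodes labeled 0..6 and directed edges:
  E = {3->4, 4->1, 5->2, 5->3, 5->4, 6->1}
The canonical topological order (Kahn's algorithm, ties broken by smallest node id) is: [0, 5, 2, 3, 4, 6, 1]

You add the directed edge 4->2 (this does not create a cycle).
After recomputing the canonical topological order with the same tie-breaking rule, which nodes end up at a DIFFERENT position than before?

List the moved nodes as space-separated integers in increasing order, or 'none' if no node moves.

Old toposort: [0, 5, 2, 3, 4, 6, 1]
Added edge 4->2
Recompute Kahn (smallest-id tiebreak):
  initial in-degrees: [0, 2, 2, 1, 2, 0, 0]
  ready (indeg=0): [0, 5, 6]
  pop 0: no out-edges | ready=[5, 6] | order so far=[0]
  pop 5: indeg[2]->1; indeg[3]->0; indeg[4]->1 | ready=[3, 6] | order so far=[0, 5]
  pop 3: indeg[4]->0 | ready=[4, 6] | order so far=[0, 5, 3]
  pop 4: indeg[1]->1; indeg[2]->0 | ready=[2, 6] | order so far=[0, 5, 3, 4]
  pop 2: no out-edges | ready=[6] | order so far=[0, 5, 3, 4, 2]
  pop 6: indeg[1]->0 | ready=[1] | order so far=[0, 5, 3, 4, 2, 6]
  pop 1: no out-edges | ready=[] | order so far=[0, 5, 3, 4, 2, 6, 1]
New canonical toposort: [0, 5, 3, 4, 2, 6, 1]
Compare positions:
  Node 0: index 0 -> 0 (same)
  Node 1: index 6 -> 6 (same)
  Node 2: index 2 -> 4 (moved)
  Node 3: index 3 -> 2 (moved)
  Node 4: index 4 -> 3 (moved)
  Node 5: index 1 -> 1 (same)
  Node 6: index 5 -> 5 (same)
Nodes that changed position: 2 3 4

Answer: 2 3 4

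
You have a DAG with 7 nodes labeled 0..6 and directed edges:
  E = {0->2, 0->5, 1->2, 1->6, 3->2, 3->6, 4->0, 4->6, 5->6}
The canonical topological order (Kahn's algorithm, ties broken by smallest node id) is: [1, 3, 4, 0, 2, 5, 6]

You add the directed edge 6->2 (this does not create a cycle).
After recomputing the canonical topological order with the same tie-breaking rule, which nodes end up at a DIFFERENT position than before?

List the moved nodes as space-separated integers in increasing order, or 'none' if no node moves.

Old toposort: [1, 3, 4, 0, 2, 5, 6]
Added edge 6->2
Recompute Kahn (smallest-id tiebreak):
  initial in-degrees: [1, 0, 4, 0, 0, 1, 4]
  ready (indeg=0): [1, 3, 4]
  pop 1: indeg[2]->3; indeg[6]->3 | ready=[3, 4] | order so far=[1]
  pop 3: indeg[2]->2; indeg[6]->2 | ready=[4] | order so far=[1, 3]
  pop 4: indeg[0]->0; indeg[6]->1 | ready=[0] | order so far=[1, 3, 4]
  pop 0: indeg[2]->1; indeg[5]->0 | ready=[5] | order so far=[1, 3, 4, 0]
  pop 5: indeg[6]->0 | ready=[6] | order so far=[1, 3, 4, 0, 5]
  pop 6: indeg[2]->0 | ready=[2] | order so far=[1, 3, 4, 0, 5, 6]
  pop 2: no out-edges | ready=[] | order so far=[1, 3, 4, 0, 5, 6, 2]
New canonical toposort: [1, 3, 4, 0, 5, 6, 2]
Compare positions:
  Node 0: index 3 -> 3 (same)
  Node 1: index 0 -> 0 (same)
  Node 2: index 4 -> 6 (moved)
  Node 3: index 1 -> 1 (same)
  Node 4: index 2 -> 2 (same)
  Node 5: index 5 -> 4 (moved)
  Node 6: index 6 -> 5 (moved)
Nodes that changed position: 2 5 6

Answer: 2 5 6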